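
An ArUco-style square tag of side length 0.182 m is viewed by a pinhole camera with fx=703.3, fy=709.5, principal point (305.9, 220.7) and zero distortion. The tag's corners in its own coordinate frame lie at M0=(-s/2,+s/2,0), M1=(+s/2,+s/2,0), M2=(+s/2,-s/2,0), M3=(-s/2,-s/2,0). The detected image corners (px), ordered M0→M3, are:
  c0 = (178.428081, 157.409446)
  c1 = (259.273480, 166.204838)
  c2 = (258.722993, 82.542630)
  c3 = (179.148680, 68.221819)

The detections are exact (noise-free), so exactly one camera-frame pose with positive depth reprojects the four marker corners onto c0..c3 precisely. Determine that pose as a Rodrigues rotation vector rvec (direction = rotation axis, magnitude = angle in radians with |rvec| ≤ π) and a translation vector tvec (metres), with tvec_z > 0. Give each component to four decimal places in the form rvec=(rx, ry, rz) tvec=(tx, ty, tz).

Intrinsics K: fx=703.3, fy=709.5, cx=305.9, cy=220.7
Marker side s = 0.182 m; corners in marker frame (Z=0):
  M0 = (-0.0910, +0.0910, 0)
  M1 = (+0.0910, +0.0910, 0)
  M2 = (+0.0910, -0.0910, 0)
  M3 = (-0.0910, -0.0910, 0)
Detected image corners:
  c0 = (178.428081, 157.409446) px
  c1 = (259.273480, 166.204838) px
  c2 = (258.722993, 82.542630) px
  c3 = (179.148680, 68.221819) px
Planar DLT: solve 8×8 A·h = b for H (H[2,2]=1):
  H  [+520.11670 -19.32716 +220.21797]
  H  [+106.66076 +464.08035 +118.44464]
  H  [+0.36287 -0.08669 +1.00000]
B = K⁻¹H; ‖b₁‖=0.686631, ‖b₂‖=0.686631; λ = 2/(‖b₁‖+‖b₂‖) = 1.456387, sign → tz>0 ⇒ λ=+1.456387
r₁ = λ·B[:,0] = (+0.84719,+0.05455,+0.52849); r₂ = λ·B[:,1] = (+0.01489,+0.99189,-0.12625)
r₃ = r₁×r₂ = (-0.53108,+0.11483,+0.83950); SVD([r₁ r₂ r₃]) → R = UVᵀ:
  R  [+0.84719 +0.01489 -0.53108]
  R  [+0.05455 +0.99189 +0.11483]
  R  [+0.52849 -0.12625 +0.83950]
t = (-0.17743, -0.20990, +1.45639) m
tr R = 2.678577; θ = arccos((tr R − 1)/2) = 0.574823 rad = 32.935°
axis k = ((R−Rᵀ)₃₂, (R−Rᵀ)₁₃, (R−Rᵀ)₂₁) / (2 sinθ) = (-0.221704, -0.974432, +0.036473)
rvec = θ·k = (-0.127441, -0.560125, +0.020965)

rvec=(-0.1274, -0.5601, 0.0210) tvec=(-0.1774, -0.2099, 1.4564)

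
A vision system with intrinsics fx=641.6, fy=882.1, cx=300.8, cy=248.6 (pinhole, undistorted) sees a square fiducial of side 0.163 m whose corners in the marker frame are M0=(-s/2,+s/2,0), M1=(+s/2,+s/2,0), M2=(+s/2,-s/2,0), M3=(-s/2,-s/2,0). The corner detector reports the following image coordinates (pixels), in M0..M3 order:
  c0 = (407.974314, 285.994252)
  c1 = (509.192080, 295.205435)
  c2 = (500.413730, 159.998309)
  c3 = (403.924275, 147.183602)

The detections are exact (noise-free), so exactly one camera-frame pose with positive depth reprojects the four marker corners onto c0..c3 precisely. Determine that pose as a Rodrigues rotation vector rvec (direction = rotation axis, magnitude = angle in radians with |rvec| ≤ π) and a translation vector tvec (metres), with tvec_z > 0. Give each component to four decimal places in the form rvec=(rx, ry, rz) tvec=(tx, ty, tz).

rvec=(-0.3054, -0.1949, 0.0422) tvec=(0.2397, -0.0316, 0.9908)

Intrinsics K: fx=641.6, fy=882.1, cx=300.8, cy=248.6
Marker side s = 0.163 m; corners in marker frame (Z=0):
  M0 = (-0.0815, +0.0815, 0)
  M1 = (+0.0815, +0.0815, 0)
  M2 = (+0.0815, -0.0815, 0)
  M3 = (-0.0815, -0.0815, 0)
Detected image corners:
  c0 = (407.974314, 285.994252) px
  c1 = (509.192080, 295.205435) px
  c2 = (500.413730, 159.998309) px
  c3 = (403.924275, 147.183602) px
Planar DLT: solve 8×8 A·h = b for H (H[2,2]=1):
  H  [+690.76412 -99.55026 +456.04517]
  H  [+109.13024 +772.52598 +220.47315]
  H  [+0.18592 -0.30551 +1.00000]
B = K⁻¹H; ‖b₁‖=1.009303, ‖b₂‖=1.009303; λ = 2/(‖b₁‖+‖b₂‖) = 0.990783, sign → tz>0 ⇒ λ=+0.990783
r₁ = λ·B[:,0] = (+0.98035,+0.07066,+0.18420); r₂ = λ·B[:,1] = (-0.01182,+0.95302,-0.30269)
r₃ = r₁×r₂ = (-0.19694,+0.29457,+0.93512); SVD([r₁ r₂ r₃]) → R = UVᵀ:
  R  [+0.98035 -0.01182 -0.19694]
  R  [+0.07066 +0.95302 +0.29457]
  R  [+0.18420 -0.30269 +0.93512]
t = (+0.23974, -0.03159, +0.99078) m
tr R = 2.868479; θ = arccos((tr R − 1)/2) = 0.364675 rad = 20.894°
axis k = ((R−Rᵀ)₃₂, (R−Rᵀ)₁₃, (R−Rᵀ)₂₁) / (2 sinθ) = (-0.837325, -0.534336, +0.115636)
rvec = θ·k = (-0.305352, -0.194859, +0.042169)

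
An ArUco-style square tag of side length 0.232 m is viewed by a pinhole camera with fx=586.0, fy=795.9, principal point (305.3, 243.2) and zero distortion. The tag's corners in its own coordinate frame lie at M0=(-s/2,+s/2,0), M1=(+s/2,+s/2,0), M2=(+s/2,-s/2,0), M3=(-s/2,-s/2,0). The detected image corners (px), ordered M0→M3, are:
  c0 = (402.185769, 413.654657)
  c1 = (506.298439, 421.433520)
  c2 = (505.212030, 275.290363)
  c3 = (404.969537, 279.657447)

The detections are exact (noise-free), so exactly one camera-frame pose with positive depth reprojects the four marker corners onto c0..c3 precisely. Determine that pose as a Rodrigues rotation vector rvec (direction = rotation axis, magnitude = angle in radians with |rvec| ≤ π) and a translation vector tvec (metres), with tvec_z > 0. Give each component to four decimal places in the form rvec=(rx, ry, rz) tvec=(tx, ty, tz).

rvec=(-0.2342, 0.5189, 0.0064) tvec=(0.3324, 0.1712, 1.3235)

Intrinsics K: fx=586.0, fy=795.9, cx=305.3, cy=243.2
Marker side s = 0.232 m; corners in marker frame (Z=0):
  M0 = (-0.1160, +0.1160, 0)
  M1 = (+0.1160, +0.1160, 0)
  M2 = (+0.1160, -0.1160, 0)
  M3 = (-0.1160, -0.1160, 0)
Detected image corners:
  c0 = (402.185769, 413.654657) px
  c1 = (506.298439, 421.433520) px
  c2 = (505.212030, 275.290363) px
  c3 = (404.969537, 279.657447) px
Planar DLT: solve 8×8 A·h = b for H (H[2,2]=1):
  H  [+271.24275 -79.65173 +452.47160]
  H  [-122.33453 +544.81374 +346.12077]
  H  [-0.37174 -0.16635 +1.00000]
B = K⁻¹H; ‖b₁‖=0.755545, ‖b₂‖=0.755545; λ = 2/(‖b₁‖+‖b₂‖) = 1.323548, sign → tz>0 ⇒ λ=+1.323548
r₁ = λ·B[:,0] = (+0.86897,-0.05309,-0.49201); r₂ = λ·B[:,1] = (-0.06519,+0.97328,-0.22017)
r₃ = r₁×r₂ = (+0.49056,+0.22340,+0.84229); SVD([r₁ r₂ r₃]) → R = UVᵀ:
  R  [+0.86897 -0.06519 +0.49056]
  R  [-0.05309 +0.97328 +0.22340]
  R  [-0.49201 -0.22017 +0.84229]
t = (+0.33240, +0.17115, +1.32355) m
tr R = 2.684533; θ = arccos((tr R − 1)/2) = 0.569322 rad = 32.620°
axis k = ((R−Rᵀ)₃₂, (R−Rᵀ)₁₃, (R−Rᵀ)₂₁) / (2 sinθ) = (-0.411431, +0.911372, +0.011223)
rvec = θ·k = (-0.234236, +0.518864, +0.006390)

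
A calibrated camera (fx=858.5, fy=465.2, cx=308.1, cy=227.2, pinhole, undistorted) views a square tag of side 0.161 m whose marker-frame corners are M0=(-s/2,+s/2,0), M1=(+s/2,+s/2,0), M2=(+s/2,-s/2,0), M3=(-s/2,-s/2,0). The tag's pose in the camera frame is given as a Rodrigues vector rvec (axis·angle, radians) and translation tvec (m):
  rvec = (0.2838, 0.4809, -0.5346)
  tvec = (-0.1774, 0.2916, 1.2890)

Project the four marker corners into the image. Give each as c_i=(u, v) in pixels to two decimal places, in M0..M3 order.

Intrinsics K: fx=858.5, fy=465.2, cx=308.1, cy=227.2
Marker side s = 0.161 m; corners in marker frame (Z=0):
  M0 = (-0.0805, +0.0805, 0)
  M1 = (+0.0805, +0.0805, 0)
  M2 = (+0.0805, -0.0805, 0)
  M3 = (-0.0805, -0.0805, 0)
rvec = (0.2838, 0.4809, -0.5346), |rvec| = θ = 0.77305 rad = 44.292°
Rodrigues: sinθ=0.69832, 1−cosθ=0.28422; R = I + sinθ·[k]× + (1−cosθ)·[k]×²:
    [+0.75409 +0.54783 +0.36226]
    [-0.41801 +0.82577 -0.37864]
    [-0.50657 +0.13410 +0.85171]
t = (-0.1774, 0.2916, 1.2890) m
M0: Pc = R·M0+t = (-0.19400, +0.39172, +1.34057); u = 858.5·(-0.19400)/1.34057 + 308.1 = 183.8604, v = 465.2·(+0.39172)/1.34057 + 227.2 = 363.1346
M1: Pc = R·M1+t = (-0.07260, +0.32442, +1.25902); u = 858.5·(-0.07260)/1.25902 + 308.1 = 258.5985, v = 465.2·(+0.32442)/1.25902 + 227.2 = 347.0732
M2: Pc = R·M2+t = (-0.16080, +0.19148, +1.23743); u = 858.5·(-0.16080)/1.23743 + 308.1 = 196.5431, v = 465.2·(+0.19148)/1.23743 + 227.2 = 299.1835
M3: Pc = R·M3+t = (-0.28220, +0.25878, +1.31898); u = 858.5·(-0.28220)/1.31898 + 308.1 = 124.4187, v = 465.2·(+0.25878)/1.31898 + 227.2 = 318.4690

c0=(183.86, 363.13) c1=(258.60, 347.07) c2=(196.54, 299.18) c3=(124.42, 318.47)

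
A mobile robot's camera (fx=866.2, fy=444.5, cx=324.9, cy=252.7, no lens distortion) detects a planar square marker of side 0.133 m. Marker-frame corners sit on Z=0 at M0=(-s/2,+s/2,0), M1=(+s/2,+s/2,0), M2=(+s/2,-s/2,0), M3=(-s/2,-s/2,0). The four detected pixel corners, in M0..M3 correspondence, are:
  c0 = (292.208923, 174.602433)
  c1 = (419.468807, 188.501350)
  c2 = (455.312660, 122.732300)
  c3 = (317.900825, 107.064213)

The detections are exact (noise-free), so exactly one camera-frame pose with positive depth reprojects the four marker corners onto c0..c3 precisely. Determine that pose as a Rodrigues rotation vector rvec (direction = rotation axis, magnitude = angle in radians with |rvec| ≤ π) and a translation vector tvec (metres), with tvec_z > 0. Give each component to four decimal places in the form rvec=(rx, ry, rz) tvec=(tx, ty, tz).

Intrinsics K: fx=866.2, fy=444.5, cx=324.9, cy=252.7
Marker side s = 0.133 m; corners in marker frame (Z=0):
  M0 = (-0.0665, +0.0665, 0)
  M1 = (+0.0665, +0.0665, 0)
  M2 = (+0.0665, -0.0665, 0)
  M3 = (-0.0665, -0.0665, 0)
Detected image corners:
  c0 = (292.208923, 174.602433) px
  c1 = (419.468807, 188.501350) px
  c2 = (455.312660, 122.732300) px
  c3 = (317.900825, 107.064213) px
Planar DLT: solve 8×8 A·h = b for H (H[2,2]=1):
  H  [+1018.79229 -11.51158 +370.91629]
  H  [+120.99001 +588.96804 +149.57197]
  H  [+0.06813 +0.59263 +1.00000]
B = K⁻¹H; ‖b₁‖=1.176031, ‖b₂‖=1.176031; λ = 2/(‖b₁‖+‖b₂‖) = 0.850318, sign → tz>0 ⇒ λ=+0.850318
r₁ = λ·B[:,0] = (+0.97838,+0.19852,+0.05793); r₂ = λ·B[:,1] = (-0.20032,+0.84020,+0.50393)
r₃ = r₁×r₂ = (+0.05137,-0.50464,+0.86180); SVD([r₁ r₂ r₃]) → R = UVᵀ:
  R  [+0.97838 -0.20032 +0.05137]
  R  [+0.19852 +0.84020 -0.50464]
  R  [+0.05793 +0.50393 +0.86180]
t = (+0.04517, -0.19728, +0.85032) m
tr R = 2.680383; θ = arccos((tr R − 1)/2) = 0.573160 rad = 32.840°
axis k = ((R−Rᵀ)₃₂, (R−Rᵀ)₁₃, (R−Rᵀ)₂₁) / (2 sinθ) = (+0.929912, -0.006050, +0.367732)
rvec = θ·k = (+0.532988, -0.003468, +0.210769)

rvec=(0.5330, -0.0035, 0.2108) tvec=(0.0452, -0.1973, 0.8503)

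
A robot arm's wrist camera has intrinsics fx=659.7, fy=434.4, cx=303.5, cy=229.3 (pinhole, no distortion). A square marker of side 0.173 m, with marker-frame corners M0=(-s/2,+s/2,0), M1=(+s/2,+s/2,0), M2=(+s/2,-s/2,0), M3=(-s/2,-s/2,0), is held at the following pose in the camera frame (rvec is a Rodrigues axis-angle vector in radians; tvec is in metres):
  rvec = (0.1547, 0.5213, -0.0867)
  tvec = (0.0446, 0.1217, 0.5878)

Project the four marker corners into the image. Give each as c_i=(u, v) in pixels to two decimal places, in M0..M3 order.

Intrinsics K: fx=659.7, fy=434.4, cx=303.5, cy=229.3
Marker side s = 0.173 m; corners in marker frame (Z=0):
  M0 = (-0.0865, +0.0865, 0)
  M1 = (+0.0865, +0.0865, 0)
  M2 = (+0.0865, -0.0865, 0)
  M3 = (-0.0865, -0.0865, 0)
rvec = (0.1547, 0.5213, -0.0867), |rvec| = θ = 0.55064 rad = 31.549°
Rodrigues: sinθ=0.52323, 1−cosθ=0.14781; R = I + sinθ·[k]× + (1−cosθ)·[k]×²:
    [+0.86386 +0.12170 +0.48881]
    [-0.04307 +0.98467 -0.16903]
    [-0.50189 +0.12497 +0.85586]
t = (0.0446, 0.1217, 0.5878) m
M0: Pc = R·M0+t = (-0.01960, +0.21060, +0.64202); u = 659.7·(-0.01960)/0.64202 + 303.5 = 283.3637, v = 434.4·(+0.21060)/0.64202 + 229.3 = 371.7939
M1: Pc = R·M1+t = (+0.12985, +0.20315, +0.55520); u = 659.7·(+0.12985)/0.55520 + 303.5 = 457.7922, v = 434.4·(+0.20315)/0.55520 + 229.3 = 388.2485
M2: Pc = R·M2+t = (+0.10880, +0.03280, +0.53358); u = 659.7·(+0.10880)/0.53358 + 303.5 = 438.0134, v = 434.4·(+0.03280)/0.53358 + 229.3 = 256.0038
M3: Pc = R·M3+t = (-0.04065, +0.04025, +0.62040); u = 659.7·(-0.04065)/0.62040 + 303.5 = 260.2746, v = 434.4·(+0.04025)/0.62040 + 229.3 = 257.4838

c0=(283.36, 371.79) c1=(457.79, 388.25) c2=(438.01, 256.00) c3=(260.27, 257.48)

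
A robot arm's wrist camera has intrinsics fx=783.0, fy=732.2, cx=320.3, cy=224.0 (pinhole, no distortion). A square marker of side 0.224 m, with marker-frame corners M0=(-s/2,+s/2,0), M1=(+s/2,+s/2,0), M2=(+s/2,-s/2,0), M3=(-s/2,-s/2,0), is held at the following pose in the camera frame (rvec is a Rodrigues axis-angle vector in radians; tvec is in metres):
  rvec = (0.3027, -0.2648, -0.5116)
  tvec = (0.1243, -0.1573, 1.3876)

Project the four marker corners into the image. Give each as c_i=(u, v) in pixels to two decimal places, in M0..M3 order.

c0=(364.39, 220.50) c1=(465.11, 162.18) c2=(417.24, 59.21) c3=(309.25, 117.97)

Intrinsics K: fx=783.0, fy=732.2, cx=320.3, cy=224.0
Marker side s = 0.224 m; corners in marker frame (Z=0):
  M0 = (-0.1120, +0.1120, 0)
  M1 = (+0.1120, +0.1120, 0)
  M2 = (+0.1120, -0.1120, 0)
  M3 = (-0.1120, -0.1120, 0)
rvec = (0.3027, -0.2648, -0.5116), |rvec| = θ = 0.65075 rad = 37.285°
Rodrigues: sinθ=0.60579, 1−cosθ=0.20437; R = I + sinθ·[k]× + (1−cosθ)·[k]×²:
    [+0.83985 +0.43757 -0.32124]
    [-0.51493 +0.82947 -0.21640]
    [+0.17177 +0.34716 +0.92194]
t = (0.1243, -0.1573, 1.3876) m
M0: Pc = R·M0+t = (+0.07924, -0.00673, +1.40724); u = 783.0·(+0.07924)/1.40724 + 320.3 = 364.3921, v = 732.2·(-0.00673)/1.40724 + 224.0 = 220.4997
M1: Pc = R·M1+t = (+0.26737, -0.12207, +1.44572); u = 783.0·(+0.26737)/1.44572 + 320.3 = 465.1073, v = 732.2·(-0.12207)/1.44572 + 224.0 = 162.1754
M2: Pc = R·M2+t = (+0.16936, -0.30787, +1.36796); u = 783.0·(+0.16936)/1.36796 + 320.3 = 417.2369, v = 732.2·(-0.30787)/1.36796 + 224.0 = 59.2108
M3: Pc = R·M3+t = (-0.01877, -0.19253, +1.32948); u = 783.0·(-0.01877)/1.32948 + 320.3 = 309.2453, v = 732.2·(-0.19253)/1.32948 + 224.0 = 117.9668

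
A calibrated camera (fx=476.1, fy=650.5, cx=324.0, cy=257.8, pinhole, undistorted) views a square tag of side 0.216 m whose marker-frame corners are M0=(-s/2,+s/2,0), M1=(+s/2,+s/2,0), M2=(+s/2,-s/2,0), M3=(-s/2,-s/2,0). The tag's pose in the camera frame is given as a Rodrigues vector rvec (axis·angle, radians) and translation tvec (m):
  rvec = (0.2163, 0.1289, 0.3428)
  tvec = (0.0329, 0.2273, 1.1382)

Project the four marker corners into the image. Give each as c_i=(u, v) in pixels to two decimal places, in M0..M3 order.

Intrinsics K: fx=476.1, fy=650.5, cx=324.0, cy=257.8
Marker side s = 0.216 m; corners in marker frame (Z=0):
  M0 = (-0.1080, +0.1080, 0)
  M1 = (+0.1080, +0.1080, 0)
  M2 = (+0.1080, -0.1080, 0)
  M3 = (-0.1080, -0.1080, 0)
rvec = (0.2163, 0.1289, 0.3428), |rvec| = θ = 0.42534 rad = 24.370°
Rodrigues: sinθ=0.41263, 1−cosθ=0.08910; R = I + sinθ·[k]× + (1−cosθ)·[k]×²:
    [+0.93394 -0.31883 +0.16157]
    [+0.34629 +0.91908 -0.18807]
    [-0.08853 +0.23160 +0.96877]
t = (0.0329, 0.2273, 1.1382) m
M0: Pc = R·M0+t = (-0.10240, +0.28916, +1.17277); u = 476.1·(-0.10240)/1.17277 + 324.0 = 282.4301, v = 650.5·(+0.28916)/1.17277 + 257.8 = 418.1887
M1: Pc = R·M1+t = (+0.09933, +0.36396, +1.15365); u = 476.1·(+0.09933)/1.15365 + 324.0 = 364.9935, v = 650.5·(+0.36396)/1.15365 + 257.8 = 463.0232
M2: Pc = R·M2+t = (+0.16820, +0.16544, +1.10363); u = 476.1·(+0.16820)/1.10363 + 324.0 = 396.5603, v = 650.5·(+0.16544)/1.10363 + 257.8 = 355.3127
M3: Pc = R·M3+t = (-0.03353, +0.09064, +1.12275); u = 476.1·(-0.03353)/1.12275 + 324.0 = 309.7806, v = 650.5·(+0.09064)/1.12275 + 257.8 = 310.3151

c0=(282.43, 418.19) c1=(364.99, 463.02) c2=(396.56, 355.31) c3=(309.78, 310.32)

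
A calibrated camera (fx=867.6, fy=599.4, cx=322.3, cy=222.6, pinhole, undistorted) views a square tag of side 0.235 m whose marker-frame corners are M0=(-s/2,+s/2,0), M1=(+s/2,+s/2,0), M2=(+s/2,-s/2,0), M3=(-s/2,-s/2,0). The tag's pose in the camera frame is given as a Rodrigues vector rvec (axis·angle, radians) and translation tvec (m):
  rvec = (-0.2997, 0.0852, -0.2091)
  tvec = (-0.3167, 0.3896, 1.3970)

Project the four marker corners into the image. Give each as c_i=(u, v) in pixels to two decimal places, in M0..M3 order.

Intrinsics K: fx=867.6, fy=599.4, cx=322.3, cy=222.6
Marker side s = 0.235 m; corners in marker frame (Z=0):
  M0 = (-0.1175, +0.1175, 0)
  M1 = (+0.1175, +0.1175, 0)
  M2 = (+0.1175, -0.1175, 0)
  M3 = (-0.1175, -0.1175, 0)
rvec = (-0.2997, 0.0852, -0.2091), |rvec| = θ = 0.37524 rad = 21.499°
Rodrigues: sinθ=0.36649, 1−cosθ=0.06958; R = I + sinθ·[k]× + (1−cosθ)·[k]×²:
    [+0.97481 +0.19161 +0.11418]
    [-0.21685 +0.93401 +0.28391]
    [-0.05225 -0.30152 +0.95203]
t = (-0.3167, 0.3896, 1.3970) m
M0: Pc = R·M0+t = (-0.40873, +0.52483, +1.36771); u = 867.6·(-0.40873)/1.36771 + 322.3 = 63.0270, v = 599.4·(+0.52483)/1.36771 + 222.6 = 452.6051
M1: Pc = R·M1+t = (-0.17965, +0.47387, +1.35543); u = 867.6·(-0.17965)/1.35543 + 322.3 = 207.3102, v = 599.4·(+0.47387)/1.35543 + 222.6 = 432.1535
M2: Pc = R·M2+t = (-0.22467, +0.25437, +1.42629); u = 867.6·(-0.22467)/1.42629 + 322.3 = 185.6325, v = 599.4·(+0.25437)/1.42629 + 222.6 = 329.5013
M3: Pc = R·M3+t = (-0.45375, +0.30533, +1.43857); u = 867.6·(-0.45375)/1.43857 + 322.3 = 48.6411, v = 599.4·(+0.30533)/1.43857 + 222.6 = 349.8216

c0=(63.03, 452.61) c1=(207.31, 432.15) c2=(185.63, 329.50) c3=(48.64, 349.82)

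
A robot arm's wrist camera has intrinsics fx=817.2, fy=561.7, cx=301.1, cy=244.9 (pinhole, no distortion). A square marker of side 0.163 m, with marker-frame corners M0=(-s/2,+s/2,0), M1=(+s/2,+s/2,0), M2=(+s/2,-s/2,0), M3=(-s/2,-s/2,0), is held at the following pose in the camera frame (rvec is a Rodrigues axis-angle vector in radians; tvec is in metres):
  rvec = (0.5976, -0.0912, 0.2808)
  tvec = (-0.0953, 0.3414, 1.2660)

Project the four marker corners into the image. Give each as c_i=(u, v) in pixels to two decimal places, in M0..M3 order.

c0=(177.11, 412.41) c1=(276.04, 425.20) c2=(305.17, 379.54) c3=(199.65, 364.80)

Intrinsics K: fx=817.2, fy=561.7, cx=301.1, cy=244.9
Marker side s = 0.163 m; corners in marker frame (Z=0):
  M0 = (-0.0815, +0.0815, 0)
  M1 = (+0.0815, +0.0815, 0)
  M2 = (+0.0815, -0.0815, 0)
  M3 = (-0.0815, -0.0815, 0)
rvec = (0.5976, -0.0912, 0.2808), |rvec| = θ = 0.66655 rad = 38.191°
Rodrigues: sinθ=0.61828, 1−cosθ=0.21404; R = I + sinθ·[k]× + (1−cosθ)·[k]×²:
    [+0.95801 -0.28672 -0.00375]
    [+0.23421 +0.78997 -0.56666]
    [+0.16544 +0.54198 +0.82394]
t = (-0.0953, 0.3414, 1.2660) m
M0: Pc = R·M0+t = (-0.19675, +0.38669, +1.29669); u = 817.2·(-0.19675)/1.29669 + 301.1 = 177.1070, v = 561.7·(+0.38669)/1.29669 + 244.9 = 412.4083
M1: Pc = R·M1+t = (-0.04059, +0.42487, +1.32365); u = 817.2·(-0.04059)/1.32365 + 301.1 = 276.0404, v = 561.7·(+0.42487)/1.32365 + 244.9 = 425.1959
M2: Pc = R·M2+t = (+0.00615, +0.29611, +1.23531); u = 817.2·(+0.00615)/1.23531 + 301.1 = 305.1653, v = 561.7·(+0.29611)/1.23531 + 244.9 = 379.5402
M3: Pc = R·M3+t = (-0.15001, +0.25793, +1.20835); u = 817.2·(-0.15001)/1.20835 + 301.1 = 199.6488, v = 561.7·(+0.25793)/1.20835 + 244.9 = 364.7989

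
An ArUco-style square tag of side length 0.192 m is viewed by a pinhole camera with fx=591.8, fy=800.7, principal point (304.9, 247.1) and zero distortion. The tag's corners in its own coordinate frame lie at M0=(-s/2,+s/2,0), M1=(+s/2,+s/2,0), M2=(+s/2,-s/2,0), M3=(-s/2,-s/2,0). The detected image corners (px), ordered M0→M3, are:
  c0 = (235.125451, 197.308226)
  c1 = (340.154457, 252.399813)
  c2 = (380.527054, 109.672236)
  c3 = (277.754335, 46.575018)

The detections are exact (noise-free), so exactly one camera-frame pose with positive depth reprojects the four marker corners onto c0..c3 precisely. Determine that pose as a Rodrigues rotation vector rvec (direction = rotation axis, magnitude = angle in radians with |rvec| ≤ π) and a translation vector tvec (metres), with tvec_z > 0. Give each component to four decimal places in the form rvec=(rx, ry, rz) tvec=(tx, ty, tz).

rvec=(0.0518, -0.2787, 0.3630) tvec=(0.0081, -0.1159, 0.9793)

Intrinsics K: fx=591.8, fy=800.7, cx=304.9, cy=247.1
Marker side s = 0.192 m; corners in marker frame (Z=0):
  M0 = (-0.0960, +0.0960, 0)
  M1 = (+0.0960, +0.0960, 0)
  M2 = (+0.0960, -0.0960, 0)
  M3 = (-0.0960, -0.0960, 0)
Detected image corners:
  c0 = (235.125451, 197.308226) px
  c1 = (340.154457, 252.399813) px
  c2 = (380.527054, 109.672236) px
  c3 = (277.754335, 46.575018) px
Planar DLT: solve 8×8 A·h = b for H (H[2,2]=1):
  H  [+628.74210 -215.88295 +309.80615]
  H  [+350.80977 +763.70467 +152.29691]
  H  [+0.28403 +0.00035 +1.00000]
B = K⁻¹H; ‖b₁‖=1.021140, ‖b₂‖=1.021140; λ = 2/(‖b₁‖+‖b₂‖) = 0.979298, sign → tz>0 ⇒ λ=+0.979298
r₁ = λ·B[:,0] = (+0.89712,+0.34322,+0.27815); r₂ = λ·B[:,1] = (-0.35741,+0.93395,+0.00034)
r₃ = r₁×r₂ = (-0.25966,-0.09972,+0.96054); SVD([r₁ r₂ r₃]) → R = UVᵀ:
  R  [+0.89712 -0.35741 -0.25966]
  R  [+0.34322 +0.93395 -0.09972]
  R  [+0.27815 +0.00034 +0.96054]
t = (+0.00812, -0.11595, +0.97930) m
tr R = 2.791609; θ = arccos((tr R − 1)/2) = 0.460558 rad = 26.388°
axis k = ((R−Rᵀ)₃₂, (R−Rᵀ)₁₃, (R−Rᵀ)₂₁) / (2 sinθ) = (+0.112562, -0.605029, +0.788207)
rvec = θ·k = (+0.051841, -0.278651, +0.363015)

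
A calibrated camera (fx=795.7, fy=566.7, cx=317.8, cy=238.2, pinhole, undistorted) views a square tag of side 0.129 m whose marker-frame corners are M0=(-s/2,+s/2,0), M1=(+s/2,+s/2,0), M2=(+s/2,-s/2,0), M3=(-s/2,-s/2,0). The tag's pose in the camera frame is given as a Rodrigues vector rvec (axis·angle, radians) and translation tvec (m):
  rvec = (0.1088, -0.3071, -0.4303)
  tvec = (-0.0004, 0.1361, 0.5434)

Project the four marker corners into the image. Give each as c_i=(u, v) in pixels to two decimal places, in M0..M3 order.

c0=(272.25, 472.41) c1=(430.10, 403.68) c2=(361.10, 290.06) c3=(191.95, 354.01)

Intrinsics K: fx=795.7, fy=566.7, cx=317.8, cy=238.2
Marker side s = 0.129 m; corners in marker frame (Z=0):
  M0 = (-0.0645, +0.0645, 0)
  M1 = (+0.0645, +0.0645, 0)
  M2 = (+0.0645, -0.0645, 0)
  M3 = (-0.0645, -0.0645, 0)
rvec = (0.1088, -0.3071, -0.4303), |rvec| = θ = 0.53973 rad = 30.924°
Rodrigues: sinθ=0.51390, 1−cosθ=0.14215; R = I + sinθ·[k]× + (1−cosθ)·[k]×²:
    [+0.86363 +0.39341 -0.31525]
    [-0.42602 +0.90387 -0.03911]
    [+0.26956 +0.16808 +0.94820]
t = (-0.0004, 0.1361, 0.5434) m
M0: Pc = R·M0+t = (-0.03073, +0.22188, +0.53685); u = 795.7·(-0.03073)/0.53685 + 317.8 = 272.2548, v = 566.7·(+0.22188)/0.53685 + 238.2 = 472.4126
M1: Pc = R·M1+t = (+0.08068, +0.16692, +0.57163); u = 795.7·(+0.08068)/0.57163 + 317.8 = 430.1037, v = 566.7·(+0.16692)/0.57163 + 238.2 = 403.6827
M2: Pc = R·M2+t = (+0.02993, +0.05032, +0.54995); u = 795.7·(+0.02993)/0.54995 + 317.8 = 361.1036, v = 566.7·(+0.05032)/0.54995 + 238.2 = 290.0555
M3: Pc = R·M3+t = (-0.08148, +0.10528, +0.51517); u = 795.7·(-0.08148)/0.51517 + 317.8 = 191.9539, v = 566.7·(+0.10528)/0.51517 + 238.2 = 354.0083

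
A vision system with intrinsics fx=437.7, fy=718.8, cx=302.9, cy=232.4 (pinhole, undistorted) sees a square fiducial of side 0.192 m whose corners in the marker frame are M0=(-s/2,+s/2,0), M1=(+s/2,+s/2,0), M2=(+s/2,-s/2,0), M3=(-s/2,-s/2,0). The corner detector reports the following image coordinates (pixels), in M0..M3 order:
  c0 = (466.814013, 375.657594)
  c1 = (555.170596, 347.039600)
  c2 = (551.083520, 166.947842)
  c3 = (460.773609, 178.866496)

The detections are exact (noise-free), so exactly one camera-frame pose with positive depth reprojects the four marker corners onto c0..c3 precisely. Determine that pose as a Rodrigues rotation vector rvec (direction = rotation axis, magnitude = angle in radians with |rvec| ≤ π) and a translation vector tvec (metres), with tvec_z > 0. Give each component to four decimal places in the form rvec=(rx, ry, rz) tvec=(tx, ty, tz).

rvec=(0.0500, -0.3528, -0.0839) tvec=(0.3454, 0.0355, 0.7281)

Intrinsics K: fx=437.7, fy=718.8, cx=302.9, cy=232.4
Marker side s = 0.192 m; corners in marker frame (Z=0):
  M0 = (-0.0960, +0.0960, 0)
  M1 = (+0.0960, +0.0960, 0)
  M2 = (+0.0960, -0.0960, 0)
  M3 = (-0.0960, -0.0960, 0)
Detected image corners:
  c0 = (466.814013, 375.657594) px
  c1 = (555.170596, 347.039600) px
  c2 = (551.083520, 166.947842) px
  c3 = (460.773609, 178.866496) px
Planar DLT: solve 8×8 A·h = b for H (H[2,2]=1):
  H  [+704.68454 +70.47603 +510.50098]
  H  [+19.87061 +1002.79043 +267.45837]
  H  [+0.47093 +0.08719 +1.00000]
B = K⁻¹H; ‖b₁‖=1.373373, ‖b₂‖=1.373373; λ = 2/(‖b₁‖+‖b₂‖) = 0.728134, sign → tz>0 ⇒ λ=+0.728134
r₁ = λ·B[:,0] = (+0.93498,-0.09074,+0.34290); r₂ = λ·B[:,1] = (+0.07331,+0.99529,+0.06349)
r₃ = r₁×r₂ = (-0.34705,-0.03422,+0.93722); SVD([r₁ r₂ r₃]) → R = UVᵀ:
  R  [+0.93498 +0.07331 -0.34705]
  R  [-0.09074 +0.99529 -0.03422]
  R  [+0.34290 +0.06349 +0.93722]
t = (+0.34535, +0.03551, +0.72813) m
tr R = 2.867490; θ = arccos((tr R − 1)/2) = 0.366060 rad = 20.974°
axis k = ((R−Rᵀ)₃₂, (R−Rᵀ)₁₃, (R−Rᵀ)₂₁) / (2 sinθ) = (+0.136485, -0.963775, -0.229150)
rvec = θ·k = (+0.049962, -0.352800, -0.083883)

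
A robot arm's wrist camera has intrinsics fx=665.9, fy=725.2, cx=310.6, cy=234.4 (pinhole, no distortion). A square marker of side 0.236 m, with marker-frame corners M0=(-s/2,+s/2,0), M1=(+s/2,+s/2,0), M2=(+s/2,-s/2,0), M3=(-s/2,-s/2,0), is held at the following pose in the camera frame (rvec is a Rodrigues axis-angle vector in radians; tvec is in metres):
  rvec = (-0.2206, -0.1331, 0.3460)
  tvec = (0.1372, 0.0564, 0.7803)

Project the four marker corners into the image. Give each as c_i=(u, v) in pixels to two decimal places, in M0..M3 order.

c0=(301.01, 355.01) c1=(493.26, 430.05) c2=(542.39, 225.07) c3=(364.92, 149.73)

Intrinsics K: fx=665.9, fy=725.2, cx=310.6, cy=234.4
Marker side s = 0.236 m; corners in marker frame (Z=0):
  M0 = (-0.1180, +0.1180, 0)
  M1 = (+0.1180, +0.1180, 0)
  M2 = (+0.1180, -0.1180, 0)
  M3 = (-0.1180, -0.1180, 0)
rvec = (-0.2206, -0.1331, 0.3460), |rvec| = θ = 0.43139 rad = 24.717°
Rodrigues: sinθ=0.41813, 1−cosθ=0.09161; R = I + sinθ·[k]× + (1−cosθ)·[k]×²:
    [+0.93234 -0.32091 -0.16659]
    [+0.34982 +0.91711 +0.19115]
    [+0.09143 -0.23649 +0.96732]
t = (0.1372, 0.0564, 0.7803) m
M0: Pc = R·M0+t = (-0.01068, +0.12334, +0.74160); u = 665.9·(-0.01068)/0.74160 + 310.6 = 301.0064, v = 725.2·(+0.12334)/0.74160 + 234.4 = 355.0113
M1: Pc = R·M1+t = (+0.20935, +0.20590, +0.76318); u = 665.9·(+0.20935)/0.76318 + 310.6 = 493.2630, v = 725.2·(+0.20590)/0.76318 + 234.4 = 430.0503
M2: Pc = R·M2+t = (+0.28508, -0.01054, +0.81900); u = 665.9·(+0.28508)/0.81900 + 310.6 = 542.3933, v = 725.2·(-0.01054)/0.81900 + 234.4 = 225.0674
M3: Pc = R·M3+t = (+0.06505, -0.09310, +0.79742); u = 665.9·(+0.06505)/0.79742 + 310.6 = 364.9224, v = 725.2·(-0.09310)/0.79742 + 234.4 = 149.7335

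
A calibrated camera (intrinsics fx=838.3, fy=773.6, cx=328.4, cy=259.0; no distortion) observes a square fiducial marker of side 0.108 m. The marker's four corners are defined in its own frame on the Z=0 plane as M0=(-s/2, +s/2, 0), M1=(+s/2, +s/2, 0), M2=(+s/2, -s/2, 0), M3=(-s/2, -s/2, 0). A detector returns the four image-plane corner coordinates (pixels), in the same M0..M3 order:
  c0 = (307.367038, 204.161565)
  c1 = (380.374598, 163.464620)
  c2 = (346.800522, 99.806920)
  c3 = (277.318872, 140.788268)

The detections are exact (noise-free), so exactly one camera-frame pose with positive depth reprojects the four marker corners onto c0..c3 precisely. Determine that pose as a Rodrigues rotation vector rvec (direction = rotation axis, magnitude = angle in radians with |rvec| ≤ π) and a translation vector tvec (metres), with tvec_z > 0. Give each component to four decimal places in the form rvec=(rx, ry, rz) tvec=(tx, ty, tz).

Intrinsics K: fx=838.3, fy=773.6, cx=328.4, cy=259.0
Marker side s = 0.108 m; corners in marker frame (Z=0):
  M0 = (-0.0540, +0.0540, 0)
  M1 = (+0.0540, +0.0540, 0)
  M2 = (+0.0540, -0.0540, 0)
  M3 = (-0.0540, -0.0540, 0)
Detected image corners:
  c0 = (307.367038, 204.161565) px
  c1 = (380.374598, 163.464620) px
  c2 = (346.800522, 99.806920) px
  c3 = (277.318872, 140.788268) px
Planar DLT: solve 8×8 A·h = b for H (H[2,2]=1):
  H  [+573.72909 +182.26923 +327.16950]
  H  [-417.87096 +536.13881 +151.75739]
  H  [-0.26113 -0.34165 +1.00000]
B = K⁻¹H; ‖b₁‖=0.944482, ‖b₂‖=0.944482; λ = 2/(‖b₁‖+‖b₂‖) = 1.058781, sign → tz>0 ⇒ λ=+1.058781
r₁ = λ·B[:,0] = (+0.83294,-0.47935,-0.27648); r₂ = λ·B[:,1] = (+0.37191,+0.85489,-0.36173)
r₃ = r₁×r₂ = (+0.40975,+0.19847,+0.89034); SVD([r₁ r₂ r₃]) → R = UVᵀ:
  R  [+0.83294 +0.37191 +0.40975]
  R  [-0.47935 +0.85489 +0.19847]
  R  [-0.27648 -0.36173 +0.89034]
t = (-0.00155, -0.14678, +1.05878) m
tr R = 2.578167; θ = arccos((tr R − 1)/2) = 0.661481 rad = 37.900°
axis k = ((R−Rᵀ)₃₂, (R−Rᵀ)₁₃, (R−Rᵀ)₂₁) / (2 sinθ) = (-0.455975, +0.558564, -0.692888)
rvec = θ·k = (-0.301619, +0.369479, -0.458332)

rvec=(-0.3016, 0.3695, -0.4583) tvec=(-0.0016, -0.1468, 1.0588)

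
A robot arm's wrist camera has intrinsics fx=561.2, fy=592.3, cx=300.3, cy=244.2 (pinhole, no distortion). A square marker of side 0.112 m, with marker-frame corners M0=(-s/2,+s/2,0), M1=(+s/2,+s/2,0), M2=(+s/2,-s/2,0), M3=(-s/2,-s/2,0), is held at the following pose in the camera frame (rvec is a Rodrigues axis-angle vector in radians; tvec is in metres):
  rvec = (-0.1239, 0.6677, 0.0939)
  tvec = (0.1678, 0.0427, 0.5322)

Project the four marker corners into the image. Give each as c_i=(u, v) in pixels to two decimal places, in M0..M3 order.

c0=(417.02, 344.71) c1=(533.24, 365.25) c2=(544.69, 232.38) c3=(429.00, 228.37)

Intrinsics K: fx=561.2, fy=592.3, cx=300.3, cy=244.2
Marker side s = 0.112 m; corners in marker frame (Z=0):
  M0 = (-0.0560, +0.0560, 0)
  M1 = (+0.0560, +0.0560, 0)
  M2 = (+0.0560, -0.0560, 0)
  M3 = (-0.0560, -0.0560, 0)
rvec = (-0.1239, 0.6677, 0.0939), |rvec| = θ = 0.68556 rad = 39.280°
Rodrigues: sinθ=0.63311, 1−cosθ=0.22594; R = I + sinθ·[k]× + (1−cosθ)·[k]×²:
    [+0.78144 -0.12648 +0.61102]
    [+0.04695 +0.98838 +0.14456]
    [-0.62221 -0.08428 +0.77830]
t = (0.1678, 0.0427, 0.5322) m
M0: Pc = R·M0+t = (+0.11696, +0.09542, +0.56232); u = 561.2·(+0.11696)/0.56232 + 300.3 = 417.0222, v = 592.3·(+0.09542)/0.56232 + 244.2 = 344.7070
M1: Pc = R·M1+t = (+0.20448, +0.10068, +0.49264); u = 561.2·(+0.20448)/0.49264 + 300.3 = 533.2362, v = 592.3·(+0.10068)/0.49264 + 244.2 = 365.2462
M2: Pc = R·M2+t = (+0.21864, -0.01002, +0.50208); u = 561.2·(+0.21864)/0.50208 + 300.3 = 544.6913, v = 592.3·(-0.01002)/0.50208 + 244.2 = 232.3789
M3: Pc = R·M3+t = (+0.13112, -0.01528, +0.57176); u = 561.2·(+0.13112)/0.57176 + 300.3 = 428.9998, v = 592.3·(-0.01528)/0.57176 + 244.2 = 228.3728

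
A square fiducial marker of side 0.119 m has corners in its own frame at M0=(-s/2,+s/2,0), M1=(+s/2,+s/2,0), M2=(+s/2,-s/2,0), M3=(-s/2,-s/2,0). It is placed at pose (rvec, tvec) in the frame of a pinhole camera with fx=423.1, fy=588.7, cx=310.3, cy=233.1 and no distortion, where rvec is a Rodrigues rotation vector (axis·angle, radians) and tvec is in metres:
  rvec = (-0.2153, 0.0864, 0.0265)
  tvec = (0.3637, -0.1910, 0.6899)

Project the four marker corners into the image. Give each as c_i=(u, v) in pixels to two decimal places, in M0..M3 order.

Intrinsics K: fx=423.1, fy=588.7, cx=310.3, cy=233.1
Marker side s = 0.119 m; corners in marker frame (Z=0):
  M0 = (-0.0595, +0.0595, 0)
  M1 = (+0.0595, +0.0595, 0)
  M2 = (+0.0595, -0.0595, 0)
  M3 = (-0.0595, -0.0595, 0)
rvec = (-0.2153, 0.0864, 0.0265), |rvec| = θ = 0.23350 rad = 13.378°
Rodrigues: sinθ=0.23138, 1−cosθ=0.02714; R = I + sinθ·[k]× + (1−cosθ)·[k]×²:
    [+0.99593 -0.03552 +0.08278]
    [+0.01700 +0.97658 +0.21449]
    [-0.08846 -0.21221 +0.97321]
t = (0.3637, -0.1910, 0.6899) m
M0: Pc = R·M0+t = (+0.30233, -0.13391, +0.68254); u = 423.1·(+0.30233)/0.68254 + 310.3 = 497.7114, v = 588.7·(-0.13391)/0.68254 + 233.1 = 117.6044
M1: Pc = R·M1+t = (+0.42084, -0.13188, +0.67201); u = 423.1·(+0.42084)/0.67201 + 310.3 = 575.2653, v = 588.7·(-0.13188)/0.67201 + 233.1 = 117.5676
M2: Pc = R·M2+t = (+0.42507, -0.24809, +0.69726); u = 423.1·(+0.42507)/0.69726 + 310.3 = 568.2338, v = 588.7·(-0.24809)/0.69726 + 233.1 = 23.6333
M3: Pc = R·M3+t = (+0.30656, -0.25012, +0.70779); u = 423.1·(+0.30656)/0.70779 + 310.3 = 493.5515, v = 588.7·(-0.25012)/0.70779 + 233.1 = 25.0658

c0=(497.71, 117.60) c1=(575.27, 117.57) c2=(568.23, 23.63) c3=(493.55, 25.07)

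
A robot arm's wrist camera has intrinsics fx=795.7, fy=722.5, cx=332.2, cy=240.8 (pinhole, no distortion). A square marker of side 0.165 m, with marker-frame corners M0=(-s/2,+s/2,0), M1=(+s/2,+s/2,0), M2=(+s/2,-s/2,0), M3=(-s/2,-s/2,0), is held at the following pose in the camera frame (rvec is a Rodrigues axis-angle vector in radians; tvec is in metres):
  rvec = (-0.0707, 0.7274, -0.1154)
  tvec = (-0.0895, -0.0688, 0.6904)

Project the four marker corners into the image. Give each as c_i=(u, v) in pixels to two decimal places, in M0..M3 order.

c0=(176.57, 264.04) c1=(304.65, 243.42) c2=(288.97, 60.05) c3=(166.09, 106.66)

Intrinsics K: fx=795.7, fy=722.5, cx=332.2, cy=240.8
Marker side s = 0.165 m; corners in marker frame (Z=0):
  M0 = (-0.0825, +0.0825, 0)
  M1 = (+0.0825, +0.0825, 0)
  M2 = (+0.0825, -0.0825, 0)
  M3 = (-0.0825, -0.0825, 0)
rvec = (-0.0707, 0.7274, -0.1154), |rvec| = θ = 0.73988 rad = 42.392°
Rodrigues: sinθ=0.67420, 1−cosθ=0.26145; R = I + sinθ·[k]× + (1−cosθ)·[k]×²:
    [+0.74093 +0.08059 +0.66672]
    [-0.12972 +0.99125 +0.02433]
    [-0.65893 -0.10451 +0.74491]
t = (-0.0895, -0.0688, 0.6904) m
M0: Pc = R·M0+t = (-0.14398, +0.02368, +0.73614); u = 795.7·(-0.14398)/0.73614 + 332.2 = 176.5726, v = 722.5·(+0.02368)/0.73614 + 240.8 = 264.0413
M1: Pc = R·M1+t = (-0.02172, +0.00228, +0.62742); u = 795.7·(-0.02172)/0.62742 + 332.2 = 304.6494, v = 722.5·(+0.00228)/0.62742 + 240.8 = 243.4217
M2: Pc = R·M2+t = (-0.03502, -0.16128, +0.64466); u = 795.7·(-0.03502)/0.64466 + 332.2 = 288.9728, v = 722.5·(-0.16128)/0.64466 + 240.8 = 60.0463
M3: Pc = R·M3+t = (-0.15728, -0.13988, +0.75338); u = 795.7·(-0.15728)/0.75338 + 332.2 = 166.0900, v = 722.5·(-0.13988)/0.75338 + 240.8 = 106.6575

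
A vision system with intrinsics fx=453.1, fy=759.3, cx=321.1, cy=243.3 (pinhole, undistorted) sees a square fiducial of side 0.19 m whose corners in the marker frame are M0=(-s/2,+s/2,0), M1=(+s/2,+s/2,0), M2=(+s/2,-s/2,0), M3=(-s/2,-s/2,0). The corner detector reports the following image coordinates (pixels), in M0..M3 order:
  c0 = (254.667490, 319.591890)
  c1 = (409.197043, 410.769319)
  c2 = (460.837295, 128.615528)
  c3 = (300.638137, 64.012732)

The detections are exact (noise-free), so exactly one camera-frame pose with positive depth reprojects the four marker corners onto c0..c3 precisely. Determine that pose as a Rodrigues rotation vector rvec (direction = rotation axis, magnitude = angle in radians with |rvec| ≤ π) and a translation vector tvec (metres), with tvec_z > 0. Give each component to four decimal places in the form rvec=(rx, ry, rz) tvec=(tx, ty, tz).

Intrinsics K: fx=453.1, fy=759.3, cx=321.1, cy=243.3
Marker side s = 0.19 m; corners in marker frame (Z=0):
  M0 = (-0.0950, +0.0950, 0)
  M1 = (+0.0950, +0.0950, 0)
  M2 = (+0.0950, -0.0950, 0)
  M3 = (-0.0950, -0.0950, 0)
Detected image corners:
  c0 = (254.667490, 319.591890) px
  c1 = (409.197043, 410.769319) px
  c2 = (460.837295, 128.615528) px
  c3 = (300.638137, 64.012732) px
Planar DLT: solve 8×8 A·h = b for H (H[2,2]=1):
  H  [+640.14922 -246.87479 +352.33017]
  H  [+288.34887 +1417.56928 +229.12635]
  H  [-0.52773 +0.02595 +1.00000]
B = K⁻¹H; ‖b₁‖=1.942271, ‖b₂‖=1.942271; λ = 2/(‖b₁‖+‖b₂‖) = 0.514861, sign → tz>0 ⇒ λ=+0.514861
r₁ = λ·B[:,0] = (+0.91996,+0.28258,-0.27171); r₂ = λ·B[:,1] = (-0.29000,+0.95693,+0.01336)
r₃ = r₁×r₂ = (+0.26378,+0.06650,+0.96229); SVD([r₁ r₂ r₃]) → R = UVᵀ:
  R  [+0.91996 -0.29000 +0.26378]
  R  [+0.28258 +0.95693 +0.06650]
  R  [-0.27171 +0.01336 +0.96229]
t = (+0.03549, -0.00961, +0.51486) m
tr R = 2.839180; θ = arccos((tr R − 1)/2) = 0.403761 rad = 23.134°
axis k = ((R−Rᵀ)₃₂, (R−Rᵀ)₁₃, (R−Rᵀ)₂₁) / (2 sinθ) = (-0.067627, +0.681490, +0.728696)
rvec = θ·k = (-0.027305, +0.275159, +0.294219)

rvec=(-0.0273, 0.2752, 0.2942) tvec=(0.0355, -0.0096, 0.5149)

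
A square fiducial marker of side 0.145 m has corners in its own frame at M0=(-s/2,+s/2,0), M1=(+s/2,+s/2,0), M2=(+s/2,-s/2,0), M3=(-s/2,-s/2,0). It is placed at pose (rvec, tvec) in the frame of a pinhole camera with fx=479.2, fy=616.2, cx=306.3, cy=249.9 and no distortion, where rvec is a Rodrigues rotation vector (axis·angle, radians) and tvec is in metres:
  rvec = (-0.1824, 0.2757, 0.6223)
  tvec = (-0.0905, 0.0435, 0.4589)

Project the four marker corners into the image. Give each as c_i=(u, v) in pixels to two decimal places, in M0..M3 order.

c0=(114.52, 329.87) c1=(220.20, 451.92) c2=(316.16, 285.18) c3=(204.38, 181.50)

Intrinsics K: fx=479.2, fy=616.2, cx=306.3, cy=249.9
Marker side s = 0.145 m; corners in marker frame (Z=0):
  M0 = (-0.0725, +0.0725, 0)
  M1 = (+0.0725, +0.0725, 0)
  M2 = (+0.0725, -0.0725, 0)
  M3 = (-0.0725, -0.0725, 0)
rvec = (-0.1824, 0.2757, 0.6223), |rvec| = θ = 0.70465 rad = 40.374°
Rodrigues: sinθ=0.64777, 1−cosθ=0.23816; R = I + sinθ·[k]× + (1−cosθ)·[k]×²:
    [+0.77779 -0.59618 +0.19900]
    [+0.54794 +0.79829 +0.24997]
    [-0.30789 -0.08538 +0.94758]
t = (-0.0905, 0.0435, 0.4589) m
M0: Pc = R·M0+t = (-0.19011, +0.06165, +0.47503); u = 479.2·(-0.19011)/0.47503 + 306.3 = 114.5183, v = 616.2·(+0.06165)/0.47503 + 249.9 = 329.8715
M1: Pc = R·M1+t = (-0.07733, +0.14110, +0.43039); u = 479.2·(-0.07733)/0.43039 + 306.3 = 220.1959, v = 616.2·(+0.14110)/0.43039 + 249.9 = 451.9206
M2: Pc = R·M2+t = (+0.00911, +0.02535, +0.44277); u = 479.2·(+0.00911)/0.44277 + 306.3 = 316.1633, v = 616.2·(+0.02535)/0.44277 + 249.9 = 285.1790
M3: Pc = R·M3+t = (-0.10367, -0.05410, +0.48741); u = 479.2·(-0.10367)/0.48741 + 306.3 = 204.3800, v = 616.2·(-0.05410)/0.48741 + 249.9 = 181.5024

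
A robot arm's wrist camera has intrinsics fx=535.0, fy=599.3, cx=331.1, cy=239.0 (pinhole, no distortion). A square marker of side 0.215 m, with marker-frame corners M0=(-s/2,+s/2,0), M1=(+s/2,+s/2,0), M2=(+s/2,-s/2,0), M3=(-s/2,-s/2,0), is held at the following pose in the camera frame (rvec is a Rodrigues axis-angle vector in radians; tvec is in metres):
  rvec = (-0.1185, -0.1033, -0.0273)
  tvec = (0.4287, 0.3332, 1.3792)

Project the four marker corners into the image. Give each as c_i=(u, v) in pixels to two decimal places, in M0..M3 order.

Intrinsics K: fx=535.0, fy=599.3, cx=331.1, cy=239.0
Marker side s = 0.215 m; corners in marker frame (Z=0):
  M0 = (-0.1075, +0.1075, 0)
  M1 = (+0.1075, +0.1075, 0)
  M2 = (+0.1075, -0.1075, 0)
  M3 = (-0.1075, -0.1075, 0)
rvec = (-0.1185, -0.1033, -0.0273), |rvec| = θ = 0.15956 rad = 9.142°
Rodrigues: sinθ=0.15888, 1−cosθ=0.01270; R = I + sinθ·[k]× + (1−cosθ)·[k]×²:
    [+0.99430 +0.03329 -0.10125]
    [-0.02108 +0.99262 +0.11940]
    [+0.10448 -0.11659 +0.98767]
t = (0.4287, 0.3332, 1.3792) m
M0: Pc = R·M0+t = (+0.32539, +0.44217, +1.35544); u = 535.0·(+0.32539)/1.35544 + 331.1 = 459.5342, v = 599.3·(+0.44217)/1.35544 + 239.0 = 434.5048
M1: Pc = R·M1+t = (+0.53917, +0.43764, +1.37790); u = 535.0·(+0.53917)/1.37790 + 331.1 = 540.4436, v = 599.3·(+0.43764)/1.37790 + 239.0 = 429.3467
M2: Pc = R·M2+t = (+0.53201, +0.22423, +1.40296); u = 535.0·(+0.53201)/1.40296 + 331.1 = 533.9737, v = 599.3·(+0.22423)/1.40296 + 239.0 = 334.7825
M3: Pc = R·M3+t = (+0.31823, +0.22876, +1.38050); u = 535.0·(+0.31823)/1.38050 + 331.1 = 454.4282, v = 599.3·(+0.22876)/1.38050 + 239.0 = 338.3082

c0=(459.53, 434.50) c1=(540.44, 429.35) c2=(533.97, 334.78) c3=(454.43, 338.31)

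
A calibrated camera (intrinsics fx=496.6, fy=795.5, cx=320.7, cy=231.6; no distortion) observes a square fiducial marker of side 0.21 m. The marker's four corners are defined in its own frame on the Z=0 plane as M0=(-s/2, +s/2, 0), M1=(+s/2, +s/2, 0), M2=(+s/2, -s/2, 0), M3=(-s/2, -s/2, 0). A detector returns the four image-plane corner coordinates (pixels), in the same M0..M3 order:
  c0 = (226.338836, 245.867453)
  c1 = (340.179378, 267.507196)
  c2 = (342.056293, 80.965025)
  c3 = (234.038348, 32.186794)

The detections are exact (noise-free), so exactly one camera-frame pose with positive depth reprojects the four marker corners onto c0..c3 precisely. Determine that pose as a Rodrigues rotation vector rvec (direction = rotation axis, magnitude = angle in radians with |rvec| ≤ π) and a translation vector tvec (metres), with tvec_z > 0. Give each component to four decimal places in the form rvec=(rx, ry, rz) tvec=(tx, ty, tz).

Intrinsics K: fx=496.6, fy=795.5, cx=320.7, cy=231.6
Marker side s = 0.21 m; corners in marker frame (Z=0):
  M0 = (-0.1050, +0.1050, 0)
  M1 = (+0.1050, +0.1050, 0)
  M2 = (+0.1050, -0.1050, 0)
  M3 = (-0.1050, -0.1050, 0)
Detected image corners:
  c0 = (226.338836, 245.867453) px
  c1 = (340.179378, 267.507196) px
  c2 = (342.056293, 80.965025) px
  c3 = (234.038348, 32.186794) px
Planar DLT: solve 8×8 A·h = b for H (H[2,2]=1):
  H  [+723.46425 -84.76239 +289.69543]
  H  [+276.38300 +913.74537 +155.58155]
  H  [+0.68457 -0.22040 +1.00000]
B = K⁻¹H; ‖b₁‖=1.232999, ‖b₂‖=1.232999; λ = 2/(‖b₁‖+‖b₂‖) = 0.811031, sign → tz>0 ⇒ λ=+0.811031
r₁ = λ·B[:,0] = (+0.82299,+0.12014,+0.55521); r₂ = λ·B[:,1] = (-0.02300,+0.98363,-0.17875)
r₃ = r₁×r₂ = (-0.56759,+0.13434,+0.81227); SVD([r₁ r₂ r₃]) → R = UVᵀ:
  R  [+0.82299 -0.02300 -0.56759]
  R  [+0.12014 +0.98363 +0.13434]
  R  [+0.55521 -0.17875 +0.81227]
t = (-0.05064, -0.07750, +0.81103) m
tr R = 2.618888; θ = arccos((tr R − 1)/2) = 0.627592 rad = 35.958°
axis k = ((R−Rᵀ)₃₂, (R−Rᵀ)₁₃, (R−Rᵀ)₂₁) / (2 sinθ) = (-0.266600, -0.956070, +0.121877)
rvec = θ·k = (-0.167316, -0.600022, +0.076489)

rvec=(-0.1673, -0.6000, 0.0765) tvec=(-0.0506, -0.0775, 0.8110)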